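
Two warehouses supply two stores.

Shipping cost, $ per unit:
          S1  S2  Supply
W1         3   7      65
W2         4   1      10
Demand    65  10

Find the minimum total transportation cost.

205

An optimal shipping plan:
  W1→S1: 65 × $3 = $195
  W2→S2: 10 × $1 = $10
Total = 195 + 10 = $205.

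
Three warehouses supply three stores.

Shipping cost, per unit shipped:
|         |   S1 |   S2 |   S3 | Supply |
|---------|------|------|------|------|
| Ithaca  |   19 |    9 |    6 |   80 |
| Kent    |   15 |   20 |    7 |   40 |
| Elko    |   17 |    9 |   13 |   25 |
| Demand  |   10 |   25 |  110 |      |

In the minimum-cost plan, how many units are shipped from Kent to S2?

0

The minimum-cost plan:
  Ithaca→S3: 80 units
  Kent→S1: 10 units
  Kent→S3: 30 units
  Elko→S2: 25 units
Total cost = 1065.
The route Kent→S2 is not used.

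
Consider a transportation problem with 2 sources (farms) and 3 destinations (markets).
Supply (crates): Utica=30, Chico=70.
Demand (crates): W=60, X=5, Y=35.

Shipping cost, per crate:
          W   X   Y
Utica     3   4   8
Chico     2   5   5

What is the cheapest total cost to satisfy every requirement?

Optimal allocation:
  Utica–W: 25 × 3 = 75
  Utica–X: 5 × 4 = 20
  Chico–W: 35 × 2 = 70
  Chico–Y: 35 × 5 = 175
Total = 75 + 20 + 70 + 175 = 340.

340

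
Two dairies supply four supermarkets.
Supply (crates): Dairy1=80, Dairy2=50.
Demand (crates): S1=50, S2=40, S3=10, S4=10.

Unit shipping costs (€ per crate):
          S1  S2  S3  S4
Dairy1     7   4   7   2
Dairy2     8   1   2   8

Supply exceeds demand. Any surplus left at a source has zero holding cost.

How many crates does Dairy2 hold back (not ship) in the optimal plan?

An optimal plan:
  Dairy1–S1: 50 × €7 = €350
  Dairy1–S4: 10 × €2 = €20
  Dairy2–S2: 40 × €1 = €40
  Dairy2–S3: 10 × €2 = €20
Total cost = €430.
Dairy2 ships 50 of its 50, leaving 0.

0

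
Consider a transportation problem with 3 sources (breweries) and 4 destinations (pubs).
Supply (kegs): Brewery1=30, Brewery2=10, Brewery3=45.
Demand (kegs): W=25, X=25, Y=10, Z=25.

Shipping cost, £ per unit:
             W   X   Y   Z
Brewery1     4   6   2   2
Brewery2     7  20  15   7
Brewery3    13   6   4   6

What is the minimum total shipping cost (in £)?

One minimum-cost allocation:
  Brewery1–W: 15 × £4 = £60
  Brewery1–Z: 15 × £2 = £30
  Brewery2–W: 10 × £7 = £70
  Brewery3–X: 25 × £6 = £150
  Brewery3–Y: 10 × £4 = £40
  Brewery3–Z: 10 × £6 = £60
Total = 60 + 30 + 70 + 150 + 40 + 60 = £410.

410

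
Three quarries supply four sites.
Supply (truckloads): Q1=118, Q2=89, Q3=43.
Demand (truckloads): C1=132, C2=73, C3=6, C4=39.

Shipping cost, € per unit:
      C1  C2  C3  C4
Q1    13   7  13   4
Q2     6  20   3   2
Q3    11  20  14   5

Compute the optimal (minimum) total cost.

Optimal allocation:
  Q1→C1: 6 × €13 = €78
  Q1→C2: 73 × €7 = €511
  Q1→C4: 39 × €4 = €156
  Q2→C1: 83 × €6 = €498
  Q2→C3: 6 × €3 = €18
  Q3→C1: 43 × €11 = €473
Total = 78 + 511 + 156 + 498 + 18 + 473 = €1734.

1734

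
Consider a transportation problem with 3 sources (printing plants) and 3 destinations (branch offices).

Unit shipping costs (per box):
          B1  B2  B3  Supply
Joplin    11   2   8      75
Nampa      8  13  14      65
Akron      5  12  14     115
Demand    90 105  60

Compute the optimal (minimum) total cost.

Optimal allocation:
  Joplin->B2: 75 × 2 = 150
  Nampa->B2: 5 × 13 = 65
  Nampa->B3: 60 × 14 = 840
  Akron->B1: 90 × 5 = 450
  Akron->B2: 25 × 12 = 300
Total = 150 + 65 + 840 + 450 + 300 = 1805.

1805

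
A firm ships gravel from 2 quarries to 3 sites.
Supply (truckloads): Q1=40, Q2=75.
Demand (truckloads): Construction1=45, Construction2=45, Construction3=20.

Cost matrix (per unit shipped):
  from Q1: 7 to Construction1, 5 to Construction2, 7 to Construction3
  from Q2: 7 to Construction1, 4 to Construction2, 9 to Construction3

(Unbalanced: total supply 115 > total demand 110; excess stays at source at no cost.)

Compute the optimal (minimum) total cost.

635

An optimal shipping plan:
  Q1 to Construction1: 20 × 7 = 140
  Q1 to Construction3: 20 × 7 = 140
  Q2 to Construction1: 25 × 7 = 175
  Q2 to Construction2: 45 × 4 = 180
Total = 140 + 140 + 175 + 180 = 635.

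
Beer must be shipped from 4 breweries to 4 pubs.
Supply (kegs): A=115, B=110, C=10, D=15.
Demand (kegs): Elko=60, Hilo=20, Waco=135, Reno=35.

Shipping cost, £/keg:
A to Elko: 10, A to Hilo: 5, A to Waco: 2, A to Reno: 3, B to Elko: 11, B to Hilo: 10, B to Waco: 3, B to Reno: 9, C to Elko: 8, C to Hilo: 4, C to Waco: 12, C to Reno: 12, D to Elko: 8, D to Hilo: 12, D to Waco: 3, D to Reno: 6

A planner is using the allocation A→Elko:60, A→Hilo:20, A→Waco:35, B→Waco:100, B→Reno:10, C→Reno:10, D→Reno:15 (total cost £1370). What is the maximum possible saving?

Current plan cost = 60·10 + 20·5 + 35·2 + 100·3 + 10·9 + 10·12 + 15·6 = £1370.
Optimal plan:
  A to Elko: 35 × £10 = £350
  A to Hilo: 20 × £5 = £100
  A to Waco: 25 × £2 = £50
  A to Reno: 35 × £3 = £105
  B to Waco: 110 × £3 = £330
  C to Elko: 10 × £8 = £80
  D to Elko: 15 × £8 = £120
Optimal cost = £1135.
Saving = 1370 − 1135 = £235.

235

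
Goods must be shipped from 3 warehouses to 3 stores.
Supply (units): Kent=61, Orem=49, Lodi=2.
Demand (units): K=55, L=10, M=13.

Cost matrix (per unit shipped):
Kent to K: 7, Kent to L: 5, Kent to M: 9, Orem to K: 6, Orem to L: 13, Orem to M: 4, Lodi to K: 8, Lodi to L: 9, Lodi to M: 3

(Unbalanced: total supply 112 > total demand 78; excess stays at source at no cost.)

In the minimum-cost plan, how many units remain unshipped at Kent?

34

An optimal plan:
  Kent→K: 17 × 7 = 119
  Kent→L: 10 × 5 = 50
  Orem→K: 38 × 6 = 228
  Orem→M: 11 × 4 = 44
  Lodi→M: 2 × 3 = 6
Total cost = 447.
Kent ships 27 of its 61, leaving 34.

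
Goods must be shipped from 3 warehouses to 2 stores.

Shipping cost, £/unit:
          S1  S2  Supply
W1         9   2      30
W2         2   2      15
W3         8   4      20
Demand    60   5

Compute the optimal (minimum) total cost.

425

An optimal shipping plan:
  W1–S1: 25 units
  W1–S2: 5 units
  W2–S1: 15 units
  W3–S1: 20 units
Total cost = £425.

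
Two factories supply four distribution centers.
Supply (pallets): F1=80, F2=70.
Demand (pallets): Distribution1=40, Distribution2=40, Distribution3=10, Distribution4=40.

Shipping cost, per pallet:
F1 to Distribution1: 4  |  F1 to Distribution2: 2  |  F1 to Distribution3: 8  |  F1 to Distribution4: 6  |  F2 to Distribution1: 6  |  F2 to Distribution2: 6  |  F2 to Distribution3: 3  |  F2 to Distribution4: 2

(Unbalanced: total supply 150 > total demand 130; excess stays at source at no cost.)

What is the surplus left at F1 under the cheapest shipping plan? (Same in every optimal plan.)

Minimum-cost shipments:
  F1→Distribution1: 40 pallets
  F1→Distribution2: 40 pallets
  F2→Distribution3: 10 pallets
  F2→Distribution4: 40 pallets
Total cost = 350.
F1 ships 80 of its 80, leaving 0.

0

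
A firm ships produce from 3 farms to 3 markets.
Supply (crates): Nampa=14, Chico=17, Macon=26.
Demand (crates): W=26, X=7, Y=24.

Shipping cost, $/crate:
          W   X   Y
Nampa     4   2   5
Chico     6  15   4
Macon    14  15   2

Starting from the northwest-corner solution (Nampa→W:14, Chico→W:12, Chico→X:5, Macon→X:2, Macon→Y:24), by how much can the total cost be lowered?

Current plan cost = 14·4 + 12·6 + 5·15 + 2·15 + 24·2 = $281.
Optimal plan:
  Nampa->W: 7 × $4 = $28
  Nampa->X: 7 × $2 = $14
  Chico->W: 17 × $6 = $102
  Macon->W: 2 × $14 = $28
  Macon->Y: 24 × $2 = $48
Optimal cost = $220.
Saving = 281 − 220 = $61.

61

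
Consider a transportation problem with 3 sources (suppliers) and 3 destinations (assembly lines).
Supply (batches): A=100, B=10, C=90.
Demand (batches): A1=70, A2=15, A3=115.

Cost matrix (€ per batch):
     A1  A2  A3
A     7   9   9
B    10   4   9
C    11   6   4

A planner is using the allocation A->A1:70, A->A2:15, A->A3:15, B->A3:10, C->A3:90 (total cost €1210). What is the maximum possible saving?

Current plan cost = 70·7 + 15·9 + 15·9 + 10·9 + 90·4 = €1210.
Optimal plan:
  A->A1: 70 × €7 = €490
  A->A2: 5 × €9 = €45
  A->A3: 25 × €9 = €225
  B->A2: 10 × €4 = €40
  C->A3: 90 × €4 = €360
Optimal cost = €1160.
Saving = 1210 − 1160 = €50.

50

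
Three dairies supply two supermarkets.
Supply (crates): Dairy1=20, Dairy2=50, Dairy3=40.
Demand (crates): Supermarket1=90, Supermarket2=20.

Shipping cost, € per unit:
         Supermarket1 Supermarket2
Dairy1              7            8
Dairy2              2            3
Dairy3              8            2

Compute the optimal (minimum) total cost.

An optimal shipping plan:
  Dairy1–Supermarket1: 20 crates
  Dairy2–Supermarket1: 50 crates
  Dairy3–Supermarket1: 20 crates
  Dairy3–Supermarket2: 20 crates
Total cost = €440.
(Supply check: Dairy1 ships 20; Dairy2 ships 50; Dairy3 ships 40.)

440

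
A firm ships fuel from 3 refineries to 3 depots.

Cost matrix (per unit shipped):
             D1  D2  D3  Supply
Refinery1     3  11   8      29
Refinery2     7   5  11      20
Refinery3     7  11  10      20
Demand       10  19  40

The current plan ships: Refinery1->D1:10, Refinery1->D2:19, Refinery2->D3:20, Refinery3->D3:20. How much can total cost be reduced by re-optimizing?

Current plan cost = 10·3 + 19·11 + 20·11 + 20·10 = 659.
Optimal plan:
  Refinery1→D1: 10 kL
  Refinery1→D3: 19 kL
  Refinery2→D2: 19 kL
  Refinery2→D3: 1 kL
  Refinery3→D3: 20 kL
Optimal cost = 488.
Saving = 659 − 488 = 171.

171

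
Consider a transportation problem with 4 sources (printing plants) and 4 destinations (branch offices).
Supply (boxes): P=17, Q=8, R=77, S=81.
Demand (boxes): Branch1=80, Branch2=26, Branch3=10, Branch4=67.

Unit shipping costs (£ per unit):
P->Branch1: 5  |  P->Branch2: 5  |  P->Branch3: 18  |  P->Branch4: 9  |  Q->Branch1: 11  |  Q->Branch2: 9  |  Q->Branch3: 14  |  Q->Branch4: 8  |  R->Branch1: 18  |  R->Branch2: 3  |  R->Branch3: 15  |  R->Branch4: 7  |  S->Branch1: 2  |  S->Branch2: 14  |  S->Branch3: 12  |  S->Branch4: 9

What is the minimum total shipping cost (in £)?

878

An optimal shipping plan:
  P–Branch1: 9 × £5 = £45
  P–Branch4: 8 × £9 = £72
  Q–Branch4: 8 × £8 = £64
  R–Branch2: 26 × £3 = £78
  R–Branch4: 51 × £7 = £357
  S–Branch1: 71 × £2 = £142
  S–Branch3: 10 × £12 = £120
Total = 45 + 72 + 64 + 78 + 357 + 142 + 120 = £878.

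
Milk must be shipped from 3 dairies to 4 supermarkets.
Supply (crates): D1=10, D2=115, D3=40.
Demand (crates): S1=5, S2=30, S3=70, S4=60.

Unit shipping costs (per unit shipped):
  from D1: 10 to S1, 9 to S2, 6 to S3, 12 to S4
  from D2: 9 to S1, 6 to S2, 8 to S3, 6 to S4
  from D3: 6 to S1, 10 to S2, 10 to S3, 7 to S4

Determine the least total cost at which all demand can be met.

A cheapest plan:
  D1->S3: 10 × 6 = 60
  D2->S2: 30 × 6 = 180
  D2->S3: 60 × 8 = 480
  D2->S4: 25 × 6 = 150
  D3->S1: 5 × 6 = 30
  D3->S4: 35 × 7 = 245
Total = 60 + 180 + 480 + 150 + 30 + 245 = 1145.

1145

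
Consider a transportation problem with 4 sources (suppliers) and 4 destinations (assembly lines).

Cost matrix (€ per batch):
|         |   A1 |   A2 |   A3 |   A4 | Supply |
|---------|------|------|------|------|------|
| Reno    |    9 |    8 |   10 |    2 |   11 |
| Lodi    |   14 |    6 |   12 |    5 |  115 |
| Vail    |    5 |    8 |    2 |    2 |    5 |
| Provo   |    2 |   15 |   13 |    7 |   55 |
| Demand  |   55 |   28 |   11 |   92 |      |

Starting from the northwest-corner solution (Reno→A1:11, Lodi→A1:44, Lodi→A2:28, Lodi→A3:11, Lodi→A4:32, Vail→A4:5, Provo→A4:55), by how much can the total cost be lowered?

Current plan cost = 11·9 + 44·14 + 28·6 + 11·12 + 32·5 + 5·2 + 55·7 = €1570.
Optimal plan:
  Reno to A4: 11 × €2 = €22
  Lodi to A2: 28 × €6 = €168
  Lodi to A3: 6 × €12 = €72
  Lodi to A4: 81 × €5 = €405
  Vail to A3: 5 × €2 = €10
  Provo to A1: 55 × €2 = €110
Optimal cost = €787.
Saving = 1570 − 787 = €783.

783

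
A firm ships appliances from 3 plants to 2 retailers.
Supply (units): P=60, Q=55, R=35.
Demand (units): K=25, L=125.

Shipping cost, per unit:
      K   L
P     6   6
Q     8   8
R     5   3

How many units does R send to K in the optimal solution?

Optimal shipments:
  P→K: 25 × 6 = 150
  P→L: 35 × 6 = 210
  Q→L: 55 × 8 = 440
  R→L: 35 × 3 = 105
Total cost = 905.
The route R→K is not used.

0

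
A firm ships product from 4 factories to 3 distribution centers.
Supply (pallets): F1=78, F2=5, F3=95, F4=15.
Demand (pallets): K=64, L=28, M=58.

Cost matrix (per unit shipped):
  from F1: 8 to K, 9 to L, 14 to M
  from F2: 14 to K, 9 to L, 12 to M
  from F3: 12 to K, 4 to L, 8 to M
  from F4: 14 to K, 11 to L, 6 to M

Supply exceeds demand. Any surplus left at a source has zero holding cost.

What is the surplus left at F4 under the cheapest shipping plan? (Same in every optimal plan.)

An optimal plan:
  F1->K: 64 × 8 = 512
  F3->L: 28 × 4 = 112
  F3->M: 43 × 8 = 344
  F4->M: 15 × 6 = 90
Total cost = 1058.
F4 ships 15 of its 15, leaving 0.

0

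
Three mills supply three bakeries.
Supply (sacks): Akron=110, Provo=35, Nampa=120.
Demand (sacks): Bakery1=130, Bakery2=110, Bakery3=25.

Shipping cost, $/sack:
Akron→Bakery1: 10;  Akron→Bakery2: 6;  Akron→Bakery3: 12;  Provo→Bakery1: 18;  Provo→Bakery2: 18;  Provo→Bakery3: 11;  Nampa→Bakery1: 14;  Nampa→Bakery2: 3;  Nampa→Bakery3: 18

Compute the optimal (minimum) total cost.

A cheapest plan:
  Akron–Bakery1: 110 × $10 = $1100
  Provo–Bakery1: 10 × $18 = $180
  Provo–Bakery3: 25 × $11 = $275
  Nampa–Bakery1: 10 × $14 = $140
  Nampa–Bakery2: 110 × $3 = $330
Total = 1100 + 180 + 275 + 140 + 330 = $2025.

2025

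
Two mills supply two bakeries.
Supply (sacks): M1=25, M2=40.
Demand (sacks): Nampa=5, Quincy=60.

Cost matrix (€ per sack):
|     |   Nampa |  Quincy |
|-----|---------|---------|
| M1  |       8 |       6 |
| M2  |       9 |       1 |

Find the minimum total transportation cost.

A cheapest plan:
  M1 to Nampa: 5 × €8 = €40
  M1 to Quincy: 20 × €6 = €120
  M2 to Quincy: 40 × €1 = €40
Total = 40 + 120 + 40 = €200.

200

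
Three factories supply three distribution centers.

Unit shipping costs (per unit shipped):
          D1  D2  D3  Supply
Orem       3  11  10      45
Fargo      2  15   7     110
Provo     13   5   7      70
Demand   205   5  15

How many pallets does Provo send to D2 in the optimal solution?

The minimum-cost plan:
  Orem→D1: 45 × 3 = 135
  Fargo→D1: 110 × 2 = 220
  Provo→D1: 50 × 13 = 650
  Provo→D2: 5 × 5 = 25
  Provo→D3: 15 × 7 = 105
Total cost = 1135.
So Provo→D2 carries 5 pallets.

5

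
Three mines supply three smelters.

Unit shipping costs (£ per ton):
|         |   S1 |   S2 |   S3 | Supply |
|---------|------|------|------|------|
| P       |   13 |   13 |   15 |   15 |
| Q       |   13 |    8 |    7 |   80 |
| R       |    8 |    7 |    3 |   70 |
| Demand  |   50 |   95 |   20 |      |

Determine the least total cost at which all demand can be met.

1280

An optimal shipping plan:
  P to S1: 15 × £13 = £195
  Q to S2: 80 × £8 = £640
  R to S1: 35 × £8 = £280
  R to S2: 15 × £7 = £105
  R to S3: 20 × £3 = £60
Total = 195 + 640 + 280 + 105 + 60 = £1280.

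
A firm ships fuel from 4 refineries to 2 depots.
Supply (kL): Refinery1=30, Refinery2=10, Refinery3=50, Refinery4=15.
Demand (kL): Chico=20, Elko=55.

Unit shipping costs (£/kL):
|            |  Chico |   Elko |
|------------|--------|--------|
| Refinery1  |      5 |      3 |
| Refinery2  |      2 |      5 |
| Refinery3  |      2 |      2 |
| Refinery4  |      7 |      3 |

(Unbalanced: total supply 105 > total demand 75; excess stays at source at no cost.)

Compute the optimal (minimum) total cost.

An optimal shipping plan:
  Refinery1→Elko: 15 kL
  Refinery2→Chico: 10 kL
  Refinery3→Chico: 10 kL
  Refinery3→Elko: 40 kL
Total cost = £165.

165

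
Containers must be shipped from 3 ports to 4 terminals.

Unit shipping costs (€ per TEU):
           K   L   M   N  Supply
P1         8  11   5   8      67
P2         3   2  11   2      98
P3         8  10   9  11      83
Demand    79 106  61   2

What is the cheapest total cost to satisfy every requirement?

1229

A cheapest plan:
  P1→K: 4 × €8 = €32
  P1→M: 61 × €5 = €305
  P1→N: 2 × €8 = €16
  P2→L: 98 × €2 = €196
  P3→K: 75 × €8 = €600
  P3→L: 8 × €10 = €80
Total = 32 + 305 + 16 + 196 + 600 + 80 = €1229.
(Supply check: P1 ships 67; P2 ships 98; P3 ships 83.)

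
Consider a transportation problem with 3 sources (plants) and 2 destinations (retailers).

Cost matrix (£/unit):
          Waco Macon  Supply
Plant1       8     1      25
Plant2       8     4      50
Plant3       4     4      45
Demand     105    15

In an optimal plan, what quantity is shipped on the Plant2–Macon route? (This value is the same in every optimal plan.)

0

Solving gives:
  Plant1–Waco: 10 units
  Plant1–Macon: 15 units
  Plant2–Waco: 50 units
  Plant3–Waco: 45 units
Total cost = £675.
The route Plant2→Macon is not used.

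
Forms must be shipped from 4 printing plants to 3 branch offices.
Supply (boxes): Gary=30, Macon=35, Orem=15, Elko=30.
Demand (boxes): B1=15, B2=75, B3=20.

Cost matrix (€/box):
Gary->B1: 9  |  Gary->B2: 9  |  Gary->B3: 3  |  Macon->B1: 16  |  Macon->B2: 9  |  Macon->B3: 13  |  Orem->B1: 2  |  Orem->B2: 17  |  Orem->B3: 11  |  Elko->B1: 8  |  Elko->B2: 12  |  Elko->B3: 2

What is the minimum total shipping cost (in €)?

Optimal allocation:
  Gary–B2: 30 × €9 = €270
  Macon–B2: 35 × €9 = €315
  Orem–B1: 15 × €2 = €30
  Elko–B2: 10 × €12 = €120
  Elko–B3: 20 × €2 = €40
Total = 270 + 315 + 30 + 120 + 40 = €775.
(Supply check: Gary ships 30; Macon ships 35; Orem ships 15; Elko ships 30.)

775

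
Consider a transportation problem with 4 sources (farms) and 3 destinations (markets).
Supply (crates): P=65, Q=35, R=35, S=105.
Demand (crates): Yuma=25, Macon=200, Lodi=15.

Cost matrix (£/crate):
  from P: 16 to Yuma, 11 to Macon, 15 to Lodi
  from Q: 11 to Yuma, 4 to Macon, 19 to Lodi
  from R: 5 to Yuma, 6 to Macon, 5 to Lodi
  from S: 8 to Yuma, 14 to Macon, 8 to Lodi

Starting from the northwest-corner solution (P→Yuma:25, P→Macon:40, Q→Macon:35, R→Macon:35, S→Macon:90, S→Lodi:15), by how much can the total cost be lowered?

275

Current plan cost = 25·16 + 40·11 + 35·4 + 35·6 + 90·14 + 15·8 = £2570.
Optimal plan:
  P–Macon: 65 crates
  Q–Macon: 35 crates
  R–Macon: 35 crates
  S–Yuma: 25 crates
  S–Macon: 65 crates
  S–Lodi: 15 crates
Optimal cost = £2295.
Saving = 2570 − 2295 = £275.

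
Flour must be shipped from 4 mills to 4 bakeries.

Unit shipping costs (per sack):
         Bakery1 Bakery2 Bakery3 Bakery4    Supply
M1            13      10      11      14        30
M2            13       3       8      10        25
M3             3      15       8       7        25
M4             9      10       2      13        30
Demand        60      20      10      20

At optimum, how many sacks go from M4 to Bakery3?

10

Optimal shipments:
  M1 to Bakery1: 15 × 13 = 195
  M1 to Bakery4: 15 × 14 = 210
  M2 to Bakery2: 20 × 3 = 60
  M2 to Bakery4: 5 × 10 = 50
  M3 to Bakery1: 25 × 3 = 75
  M4 to Bakery1: 20 × 9 = 180
  M4 to Bakery3: 10 × 2 = 20
Total cost = 790.
So M4→Bakery3 carries 10 sacks.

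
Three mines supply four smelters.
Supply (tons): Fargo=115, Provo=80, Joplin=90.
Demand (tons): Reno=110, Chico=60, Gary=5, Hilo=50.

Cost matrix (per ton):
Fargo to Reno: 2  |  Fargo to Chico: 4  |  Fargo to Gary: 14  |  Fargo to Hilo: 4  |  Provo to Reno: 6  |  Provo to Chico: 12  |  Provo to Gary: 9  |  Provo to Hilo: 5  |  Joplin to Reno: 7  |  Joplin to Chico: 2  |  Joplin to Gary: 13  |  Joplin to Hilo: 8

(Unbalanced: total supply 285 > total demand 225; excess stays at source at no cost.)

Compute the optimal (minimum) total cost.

630

Optimal allocation:
  Fargo→Reno: 110 × 2 = 220
  Fargo→Hilo: 5 × 4 = 20
  Provo→Gary: 5 × 9 = 45
  Provo→Hilo: 45 × 5 = 225
  Joplin→Chico: 60 × 2 = 120
Total = 220 + 20 + 45 + 225 + 120 = 630.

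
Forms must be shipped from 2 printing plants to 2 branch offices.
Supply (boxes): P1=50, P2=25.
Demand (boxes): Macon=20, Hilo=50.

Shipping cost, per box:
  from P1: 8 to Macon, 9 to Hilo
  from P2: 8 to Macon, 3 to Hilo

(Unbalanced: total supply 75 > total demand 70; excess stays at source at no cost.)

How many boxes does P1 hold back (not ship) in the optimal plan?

Minimum-cost shipments:
  P1->Macon: 20 × 8 = 160
  P1->Hilo: 25 × 9 = 225
  P2->Hilo: 25 × 3 = 75
Total cost = 460.
P1 ships 45 of its 50, leaving 5.

5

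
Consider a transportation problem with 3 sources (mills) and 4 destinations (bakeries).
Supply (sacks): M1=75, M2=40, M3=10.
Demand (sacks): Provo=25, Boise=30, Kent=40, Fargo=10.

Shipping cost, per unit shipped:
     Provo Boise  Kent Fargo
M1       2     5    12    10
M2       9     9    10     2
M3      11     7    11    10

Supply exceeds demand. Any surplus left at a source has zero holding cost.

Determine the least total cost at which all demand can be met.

An optimal shipping plan:
  M1→Provo: 25 sacks
  M1→Boise: 30 sacks
  M2→Kent: 30 sacks
  M2→Fargo: 10 sacks
  M3→Kent: 10 sacks
Total cost = 630.

630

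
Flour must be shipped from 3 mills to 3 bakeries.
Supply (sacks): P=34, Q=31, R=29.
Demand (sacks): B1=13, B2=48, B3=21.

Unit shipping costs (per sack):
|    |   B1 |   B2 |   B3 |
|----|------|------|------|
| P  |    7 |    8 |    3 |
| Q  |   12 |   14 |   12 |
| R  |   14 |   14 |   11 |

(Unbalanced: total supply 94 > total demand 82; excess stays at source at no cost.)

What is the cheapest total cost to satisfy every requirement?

Optimal allocation:
  P–B2: 13 × 8 = 104
  P–B3: 21 × 3 = 63
  Q–B1: 13 × 12 = 156
  Q–B2: 18 × 14 = 252
  R–B2: 17 × 14 = 238
Total = 104 + 63 + 156 + 252 + 238 = 813.
(Supply check: P ships 34; Q ships 31; R ships 17.)

813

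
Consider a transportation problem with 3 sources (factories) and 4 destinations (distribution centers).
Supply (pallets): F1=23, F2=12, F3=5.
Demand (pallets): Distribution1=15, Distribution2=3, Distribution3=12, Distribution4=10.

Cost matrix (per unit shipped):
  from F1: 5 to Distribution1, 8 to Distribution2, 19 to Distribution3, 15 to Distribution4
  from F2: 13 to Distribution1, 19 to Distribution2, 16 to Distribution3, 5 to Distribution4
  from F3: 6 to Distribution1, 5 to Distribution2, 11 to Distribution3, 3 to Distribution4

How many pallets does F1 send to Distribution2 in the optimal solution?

Solving gives:
  F1 to Distribution1: 15 × 5 = 75
  F1 to Distribution2: 3 × 8 = 24
  F1 to Distribution3: 5 × 19 = 95
  F2 to Distribution3: 2 × 16 = 32
  F2 to Distribution4: 10 × 5 = 50
  F3 to Distribution3: 5 × 11 = 55
Total cost = 331.
So F1→Distribution2 carries 3 pallets.

3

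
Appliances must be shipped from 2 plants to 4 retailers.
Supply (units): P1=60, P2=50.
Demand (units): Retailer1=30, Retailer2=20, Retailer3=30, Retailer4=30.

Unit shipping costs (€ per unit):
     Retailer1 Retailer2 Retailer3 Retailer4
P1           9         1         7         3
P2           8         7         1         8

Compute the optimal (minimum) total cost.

Optimal allocation:
  P1–Retailer1: 10 units
  P1–Retailer2: 20 units
  P1–Retailer4: 30 units
  P2–Retailer1: 20 units
  P2–Retailer3: 30 units
Total cost = €390.

390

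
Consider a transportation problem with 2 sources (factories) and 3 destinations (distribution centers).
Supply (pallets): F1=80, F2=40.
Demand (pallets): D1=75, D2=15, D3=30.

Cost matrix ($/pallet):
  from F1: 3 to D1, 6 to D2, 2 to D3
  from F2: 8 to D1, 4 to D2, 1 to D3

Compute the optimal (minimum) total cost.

320

A cheapest plan:
  F1→D1: 75 × $3 = $225
  F1→D3: 5 × $2 = $10
  F2→D2: 15 × $4 = $60
  F2→D3: 25 × $1 = $25
Total = 225 + 10 + 60 + 25 = $320.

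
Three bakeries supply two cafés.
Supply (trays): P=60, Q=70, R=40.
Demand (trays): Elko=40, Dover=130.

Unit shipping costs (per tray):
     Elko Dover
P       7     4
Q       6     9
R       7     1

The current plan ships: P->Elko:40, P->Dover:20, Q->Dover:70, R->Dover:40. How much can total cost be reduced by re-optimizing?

Current plan cost = 40·7 + 20·4 + 70·9 + 40·1 = 1030.
Optimal plan:
  P->Dover: 60 × 4 = 240
  Q->Elko: 40 × 6 = 240
  Q->Dover: 30 × 9 = 270
  R->Dover: 40 × 1 = 40
Optimal cost = 790.
Saving = 1030 − 790 = 240.

240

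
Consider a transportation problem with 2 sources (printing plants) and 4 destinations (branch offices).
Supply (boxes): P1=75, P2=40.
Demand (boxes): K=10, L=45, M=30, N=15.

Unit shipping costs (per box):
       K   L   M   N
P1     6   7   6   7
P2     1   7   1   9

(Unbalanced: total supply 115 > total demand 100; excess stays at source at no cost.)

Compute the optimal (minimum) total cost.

460

One minimum-cost allocation:
  P1 to L: 45 × 7 = 315
  P1 to N: 15 × 7 = 105
  P2 to K: 10 × 1 = 10
  P2 to M: 30 × 1 = 30
Total = 315 + 105 + 10 + 30 = 460.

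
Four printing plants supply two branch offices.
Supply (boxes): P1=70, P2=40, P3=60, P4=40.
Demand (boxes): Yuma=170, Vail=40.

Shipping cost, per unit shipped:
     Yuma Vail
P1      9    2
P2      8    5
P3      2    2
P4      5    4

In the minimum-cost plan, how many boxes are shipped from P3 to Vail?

0

The minimum-cost plan:
  P1 to Yuma: 30 × 9 = 270
  P1 to Vail: 40 × 2 = 80
  P2 to Yuma: 40 × 8 = 320
  P3 to Yuma: 60 × 2 = 120
  P4 to Yuma: 40 × 5 = 200
Total cost = 990.
The route P3→Vail is not used.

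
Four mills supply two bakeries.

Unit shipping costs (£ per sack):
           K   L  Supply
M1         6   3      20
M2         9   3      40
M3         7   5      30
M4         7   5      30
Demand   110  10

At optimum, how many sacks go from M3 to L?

Solving gives:
  M1–K: 20 × £6 = £120
  M2–K: 30 × £9 = £270
  M2–L: 10 × £3 = £30
  M3–K: 30 × £7 = £210
  M4–K: 30 × £7 = £210
Total cost = £840.
The route M3→L is not used.

0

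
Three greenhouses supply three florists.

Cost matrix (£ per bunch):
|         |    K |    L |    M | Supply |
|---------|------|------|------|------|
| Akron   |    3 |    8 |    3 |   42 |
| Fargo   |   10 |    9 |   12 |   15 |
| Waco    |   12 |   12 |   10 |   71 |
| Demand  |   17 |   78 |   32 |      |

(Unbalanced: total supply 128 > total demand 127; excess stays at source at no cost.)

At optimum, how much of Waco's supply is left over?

Minimum-cost shipments:
  Akron->K: 17 bunches
  Akron->M: 25 bunches
  Fargo->L: 15 bunches
  Waco->L: 63 bunches
  Waco->M: 7 bunches
Total cost = £1087.
Waco ships 70 of its 71, leaving 1.

1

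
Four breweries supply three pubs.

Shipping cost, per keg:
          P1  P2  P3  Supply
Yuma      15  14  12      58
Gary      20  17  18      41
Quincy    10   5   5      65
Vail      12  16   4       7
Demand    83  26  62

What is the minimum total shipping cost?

1995

A cheapest plan:
  Yuma–P1: 42 × 15 = 630
  Yuma–P3: 16 × 12 = 192
  Gary–P1: 41 × 20 = 820
  Quincy–P2: 26 × 5 = 130
  Quincy–P3: 39 × 5 = 195
  Vail–P3: 7 × 4 = 28
Total = 630 + 192 + 820 + 130 + 195 + 28 = 1995.
(Supply check: Yuma ships 58; Gary ships 41; Quincy ships 65; Vail ships 7.)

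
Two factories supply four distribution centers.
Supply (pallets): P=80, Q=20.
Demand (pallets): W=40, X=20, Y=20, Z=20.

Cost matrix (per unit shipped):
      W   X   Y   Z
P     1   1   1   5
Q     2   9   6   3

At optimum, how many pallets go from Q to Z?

20

Optimal shipments:
  P to W: 40 × 1 = 40
  P to X: 20 × 1 = 20
  P to Y: 20 × 1 = 20
  Q to Z: 20 × 3 = 60
Total cost = 140.
So Q→Z carries 20 pallets.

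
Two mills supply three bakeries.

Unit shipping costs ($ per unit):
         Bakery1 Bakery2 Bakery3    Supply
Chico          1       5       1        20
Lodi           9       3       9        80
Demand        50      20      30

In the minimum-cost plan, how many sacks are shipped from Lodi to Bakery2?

The minimum-cost plan:
  Chico–Bakery1: 20 × $1 = $20
  Lodi–Bakery1: 30 × $9 = $270
  Lodi–Bakery2: 20 × $3 = $60
  Lodi–Bakery3: 30 × $9 = $270
Total cost = $620.
So Lodi→Bakery2 carries 20 sacks.

20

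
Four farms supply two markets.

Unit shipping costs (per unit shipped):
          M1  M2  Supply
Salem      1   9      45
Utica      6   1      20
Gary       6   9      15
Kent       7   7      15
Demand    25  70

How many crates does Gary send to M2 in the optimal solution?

15

Optimal shipments:
  Salem->M1: 25 × 1 = 25
  Salem->M2: 20 × 9 = 180
  Utica->M2: 20 × 1 = 20
  Gary->M2: 15 × 9 = 135
  Kent->M2: 15 × 7 = 105
Total cost = 465.
So Gary→M2 carries 15 crates.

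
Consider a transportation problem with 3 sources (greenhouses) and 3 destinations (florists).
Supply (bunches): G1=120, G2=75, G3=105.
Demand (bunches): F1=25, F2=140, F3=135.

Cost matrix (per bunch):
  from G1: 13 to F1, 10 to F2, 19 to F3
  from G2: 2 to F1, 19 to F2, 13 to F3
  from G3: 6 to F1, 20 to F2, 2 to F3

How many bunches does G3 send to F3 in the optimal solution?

The minimum-cost plan:
  G1→F2: 120 × 10 = 1200
  G2→F1: 25 × 2 = 50
  G2→F2: 20 × 19 = 380
  G2→F3: 30 × 13 = 390
  G3→F3: 105 × 2 = 210
Total cost = 2230.
So G3→F3 carries 105 bunches.

105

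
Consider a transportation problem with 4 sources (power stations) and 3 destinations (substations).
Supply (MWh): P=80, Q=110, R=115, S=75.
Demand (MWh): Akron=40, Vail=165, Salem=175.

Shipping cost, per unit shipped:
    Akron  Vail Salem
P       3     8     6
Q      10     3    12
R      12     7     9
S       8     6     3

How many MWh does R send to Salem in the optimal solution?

60

Solving gives:
  P→Akron: 40 × 3 = 120
  P→Salem: 40 × 6 = 240
  Q→Vail: 110 × 3 = 330
  R→Vail: 55 × 7 = 385
  R→Salem: 60 × 9 = 540
  S→Salem: 75 × 3 = 225
Total cost = 1840.
So R→Salem carries 60 MWh.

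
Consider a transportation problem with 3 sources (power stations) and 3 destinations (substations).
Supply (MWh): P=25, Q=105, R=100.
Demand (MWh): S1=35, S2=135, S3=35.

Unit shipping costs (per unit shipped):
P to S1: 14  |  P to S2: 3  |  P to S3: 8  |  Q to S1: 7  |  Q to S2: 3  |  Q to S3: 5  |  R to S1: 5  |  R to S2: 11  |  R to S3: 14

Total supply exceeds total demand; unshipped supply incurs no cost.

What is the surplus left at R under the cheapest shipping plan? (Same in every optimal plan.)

An optimal plan:
  P->S2: 25 × 3 = 75
  Q->S2: 70 × 3 = 210
  Q->S3: 35 × 5 = 175
  R->S1: 35 × 5 = 175
  R->S2: 40 × 11 = 440
Total cost = 1075.
R ships 75 of its 100, leaving 25.

25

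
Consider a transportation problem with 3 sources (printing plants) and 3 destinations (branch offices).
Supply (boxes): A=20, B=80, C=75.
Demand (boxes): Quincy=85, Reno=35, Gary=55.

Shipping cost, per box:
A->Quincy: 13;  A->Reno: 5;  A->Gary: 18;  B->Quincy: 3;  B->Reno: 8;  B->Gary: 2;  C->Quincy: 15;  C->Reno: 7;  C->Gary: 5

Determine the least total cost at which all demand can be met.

An optimal shipping plan:
  A–Reno: 20 × 5 = 100
  B–Quincy: 80 × 3 = 240
  C–Quincy: 5 × 15 = 75
  C–Reno: 15 × 7 = 105
  C–Gary: 55 × 5 = 275
Total = 100 + 240 + 75 + 105 + 275 = 795.

795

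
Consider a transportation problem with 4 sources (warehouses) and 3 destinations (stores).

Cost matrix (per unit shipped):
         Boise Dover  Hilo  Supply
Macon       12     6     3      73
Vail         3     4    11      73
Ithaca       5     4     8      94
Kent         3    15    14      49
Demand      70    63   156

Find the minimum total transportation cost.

A cheapest plan:
  Macon->Hilo: 73 units
  Vail->Boise: 21 units
  Vail->Dover: 52 units
  Ithaca->Dover: 11 units
  Ithaca->Hilo: 83 units
  Kent->Boise: 49 units
Total cost = 1345.
(Supply check: Macon ships 73; Vail ships 73; Ithaca ships 94; Kent ships 49.)

1345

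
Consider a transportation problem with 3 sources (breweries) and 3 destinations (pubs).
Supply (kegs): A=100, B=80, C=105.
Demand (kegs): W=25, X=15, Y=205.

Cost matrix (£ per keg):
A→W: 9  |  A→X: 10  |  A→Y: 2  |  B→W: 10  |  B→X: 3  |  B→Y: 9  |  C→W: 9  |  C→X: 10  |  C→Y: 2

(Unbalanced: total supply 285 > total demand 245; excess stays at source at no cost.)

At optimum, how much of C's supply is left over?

0

An optimal plan:
  A->Y: 100 × £2 = £200
  B->W: 25 × £10 = £250
  B->X: 15 × £3 = £45
  C->Y: 105 × £2 = £210
Total cost = £705.
C ships 105 of its 105, leaving 0.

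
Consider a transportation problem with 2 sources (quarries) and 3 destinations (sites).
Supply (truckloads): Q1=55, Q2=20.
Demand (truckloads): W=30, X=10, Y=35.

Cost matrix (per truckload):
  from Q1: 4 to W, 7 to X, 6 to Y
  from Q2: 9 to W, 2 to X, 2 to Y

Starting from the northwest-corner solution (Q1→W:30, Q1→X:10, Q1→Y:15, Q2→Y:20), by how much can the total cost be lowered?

Current plan cost = 30·4 + 10·7 + 15·6 + 20·2 = 320.
Optimal plan:
  Q1 to W: 30 truckloads
  Q1 to Y: 25 truckloads
  Q2 to X: 10 truckloads
  Q2 to Y: 10 truckloads
Optimal cost = 310.
Saving = 320 − 310 = 10.

10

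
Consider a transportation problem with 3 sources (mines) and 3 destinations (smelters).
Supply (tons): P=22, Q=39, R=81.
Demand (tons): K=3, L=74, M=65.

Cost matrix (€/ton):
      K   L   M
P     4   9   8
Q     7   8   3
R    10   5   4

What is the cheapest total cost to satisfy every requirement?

679

One minimum-cost allocation:
  P->K: 3 tons
  P->M: 19 tons
  Q->M: 39 tons
  R->L: 74 tons
  R->M: 7 tons
Total cost = €679.
(Supply check: P ships 22; Q ships 39; R ships 81.)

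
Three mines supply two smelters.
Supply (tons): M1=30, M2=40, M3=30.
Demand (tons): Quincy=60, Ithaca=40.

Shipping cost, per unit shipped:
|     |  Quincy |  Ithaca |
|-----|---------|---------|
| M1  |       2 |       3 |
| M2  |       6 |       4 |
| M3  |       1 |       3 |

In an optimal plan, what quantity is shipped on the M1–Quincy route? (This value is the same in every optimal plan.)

30

Optimal shipments:
  M1–Quincy: 30 tons
  M2–Ithaca: 40 tons
  M3–Quincy: 30 tons
Total cost = 250.
So M1→Quincy carries 30 tons.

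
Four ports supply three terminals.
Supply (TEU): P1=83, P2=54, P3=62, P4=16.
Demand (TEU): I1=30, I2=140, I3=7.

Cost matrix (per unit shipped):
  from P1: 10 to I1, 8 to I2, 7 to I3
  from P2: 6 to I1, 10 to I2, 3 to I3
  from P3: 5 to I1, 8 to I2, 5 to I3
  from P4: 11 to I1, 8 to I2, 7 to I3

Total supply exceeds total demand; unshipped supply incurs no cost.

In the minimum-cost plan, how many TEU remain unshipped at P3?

An optimal plan:
  P1→I2: 83 TEU
  P2→I1: 9 TEU
  P2→I3: 7 TEU
  P3→I1: 21 TEU
  P3→I2: 41 TEU
  P4→I2: 16 TEU
Total cost = 1300.
P3 ships 62 of its 62, leaving 0.

0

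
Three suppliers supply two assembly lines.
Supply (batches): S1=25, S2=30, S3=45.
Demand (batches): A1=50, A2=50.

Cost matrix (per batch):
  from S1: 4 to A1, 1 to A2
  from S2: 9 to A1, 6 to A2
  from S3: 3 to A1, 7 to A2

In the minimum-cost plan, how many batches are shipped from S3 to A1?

The minimum-cost plan:
  S1→A1: 5 × 4 = 20
  S1→A2: 20 × 1 = 20
  S2→A2: 30 × 6 = 180
  S3→A1: 45 × 3 = 135
Total cost = 355.
So S3→A1 carries 45 batches.

45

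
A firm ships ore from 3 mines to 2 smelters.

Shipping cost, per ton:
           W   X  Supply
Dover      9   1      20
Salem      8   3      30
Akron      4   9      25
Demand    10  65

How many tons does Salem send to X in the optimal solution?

Optimal shipments:
  Dover–X: 20 × 1 = 20
  Salem–X: 30 × 3 = 90
  Akron–W: 10 × 4 = 40
  Akron–X: 15 × 9 = 135
Total cost = 285.
So Salem→X carries 30 tons.

30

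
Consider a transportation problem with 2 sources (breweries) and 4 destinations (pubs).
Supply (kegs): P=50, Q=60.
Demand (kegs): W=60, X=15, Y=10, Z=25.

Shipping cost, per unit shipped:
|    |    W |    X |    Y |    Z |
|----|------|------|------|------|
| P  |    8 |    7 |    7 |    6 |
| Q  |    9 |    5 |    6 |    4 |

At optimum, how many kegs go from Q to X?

Solving gives:
  P->W: 50 kegs
  Q->W: 10 kegs
  Q->X: 15 kegs
  Q->Y: 10 kegs
  Q->Z: 25 kegs
Total cost = 725.
So Q→X carries 15 kegs.

15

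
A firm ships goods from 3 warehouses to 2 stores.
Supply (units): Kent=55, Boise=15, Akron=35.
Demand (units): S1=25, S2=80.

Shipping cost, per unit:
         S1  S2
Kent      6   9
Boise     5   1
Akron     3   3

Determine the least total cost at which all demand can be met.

540

Optimal allocation:
  Kent->S1: 25 × 6 = 150
  Kent->S2: 30 × 9 = 270
  Boise->S2: 15 × 1 = 15
  Akron->S2: 35 × 3 = 105
Total = 150 + 270 + 15 + 105 = 540.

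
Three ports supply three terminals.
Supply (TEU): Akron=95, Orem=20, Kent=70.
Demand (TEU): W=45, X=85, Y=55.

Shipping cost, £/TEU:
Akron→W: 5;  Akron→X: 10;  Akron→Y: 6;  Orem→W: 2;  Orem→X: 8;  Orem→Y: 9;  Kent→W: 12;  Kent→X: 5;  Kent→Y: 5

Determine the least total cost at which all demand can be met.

995

Optimal allocation:
  Akron to W: 25 TEU
  Akron to X: 15 TEU
  Akron to Y: 55 TEU
  Orem to W: 20 TEU
  Kent to X: 70 TEU
Total cost = £995.
(Supply check: Akron ships 95; Orem ships 20; Kent ships 70.)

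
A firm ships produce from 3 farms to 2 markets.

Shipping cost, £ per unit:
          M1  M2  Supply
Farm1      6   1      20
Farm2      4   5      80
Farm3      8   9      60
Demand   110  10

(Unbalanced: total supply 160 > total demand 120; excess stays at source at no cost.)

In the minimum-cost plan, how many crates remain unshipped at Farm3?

An optimal plan:
  Farm1 to M1: 10 crates
  Farm1 to M2: 10 crates
  Farm2 to M1: 80 crates
  Farm3 to M1: 20 crates
Total cost = £550.
Farm3 ships 20 of its 60, leaving 40.

40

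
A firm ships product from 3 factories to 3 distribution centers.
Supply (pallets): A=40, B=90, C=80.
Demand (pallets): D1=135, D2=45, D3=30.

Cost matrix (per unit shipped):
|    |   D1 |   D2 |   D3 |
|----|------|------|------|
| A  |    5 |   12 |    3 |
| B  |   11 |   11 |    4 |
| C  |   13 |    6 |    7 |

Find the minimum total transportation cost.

One minimum-cost allocation:
  A→D1: 40 pallets
  B→D1: 60 pallets
  B→D3: 30 pallets
  C→D1: 35 pallets
  C→D2: 45 pallets
Total cost = 1705.

1705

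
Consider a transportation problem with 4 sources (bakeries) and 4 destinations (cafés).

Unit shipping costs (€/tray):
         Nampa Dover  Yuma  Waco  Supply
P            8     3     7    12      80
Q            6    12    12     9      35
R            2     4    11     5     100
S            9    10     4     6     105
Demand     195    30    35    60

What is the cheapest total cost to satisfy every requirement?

An optimal shipping plan:
  P to Nampa: 50 × €8 = €400
  P to Dover: 30 × €3 = €90
  Q to Nampa: 35 × €6 = €210
  R to Nampa: 100 × €2 = €200
  S to Nampa: 10 × €9 = €90
  S to Yuma: 35 × €4 = €140
  S to Waco: 60 × €6 = €360
Total = 400 + 90 + 210 + 200 + 90 + 140 + 360 = €1490.
(Supply check: P ships 80; Q ships 35; R ships 100; S ships 105.)

1490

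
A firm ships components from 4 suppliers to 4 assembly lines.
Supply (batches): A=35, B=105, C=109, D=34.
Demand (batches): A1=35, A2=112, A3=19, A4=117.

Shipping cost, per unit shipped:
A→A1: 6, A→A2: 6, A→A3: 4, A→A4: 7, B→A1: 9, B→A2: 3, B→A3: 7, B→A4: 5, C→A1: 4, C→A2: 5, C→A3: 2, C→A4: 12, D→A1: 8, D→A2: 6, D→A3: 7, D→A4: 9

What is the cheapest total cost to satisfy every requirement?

Optimal allocation:
  A–A4: 35 × 7 = 245
  B–A2: 23 × 3 = 69
  B–A4: 82 × 5 = 410
  C–A1: 35 × 4 = 140
  C–A2: 55 × 5 = 275
  C–A3: 19 × 2 = 38
  D–A2: 34 × 6 = 204
Total = 245 + 69 + 410 + 140 + 275 + 38 + 204 = 1381.

1381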